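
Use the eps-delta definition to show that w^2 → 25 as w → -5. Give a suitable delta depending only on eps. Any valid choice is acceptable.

delta = min(1, eps/11)

Suppose eps > 0. We seek delta > 0 with 0 < |w + 5| < delta ⇒ |w^2 − 25| < eps.
Factor: w^2 − 25 = (w + 5)(w - 5), so |w^2 − 25| = |w + 5|·|w - 5|.
Restrict delta ≤ 1. Then |w + 5| < 1 gives |w| < 6, so by the triangle inequality |w - 5| ≤ 6 + 5 = 11.
Hence |w^2 − 25| ≤ 11|w + 5|, which is < eps once |w + 5| < eps/11.
Take delta = min(1, eps/11). If 0 < |w + 5| < delta then both bounds hold and |w^2 − 25| ≤ 11|w + 5| < 11·(eps/11) = eps.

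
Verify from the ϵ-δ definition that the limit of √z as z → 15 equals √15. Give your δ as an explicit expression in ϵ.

δ = min(15, √15·ϵ)

Let ϵ > 0 be given. We want δ > 0 such that 0 < |z − 15| < δ implies |√z − √15| < ϵ.
Multiplying by the conjugate, |√z − √15| = |z − 15|/(√z + √15).
Restrict δ ≤ 15 so that |z − 15| < 15 forces z > 0, and then √z + √15 > √15.
Hence |√z − √15| < |z − 15|/√15, which is < ϵ once |z − 15| < √15·ϵ.
Take δ = min(15, √15·ϵ). If 0 < |z − 15| < δ then z > 0 and |√z − √15| < |z − 15|/√15 < ϵ.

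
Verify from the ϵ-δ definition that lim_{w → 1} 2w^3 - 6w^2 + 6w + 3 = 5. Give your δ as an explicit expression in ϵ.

Let ϵ > 0. We want δ > 0 such that 0 < |w − 1| < δ implies |(2w^3 - 6w^2 + 6w + 3) − 5| < ϵ.
(2w^3 - 6w^2 + 6w + 3) − 5 = 2w^3 - 6w^2 + 6w - 2 = (w − 1)(2w^2 - 4w + 2).
So |(2w^3 - 6w^2 + 6w + 3) − 5| = |w − 1|·|2w^2 - 4w + 2|.
Require δ ≤ 2. Then |w − 1| < 2 gives |w| < 3, and by the triangle inequality |2w^2 - 4w + 2| ≤ 2·3^2 + 4·3 + 2 = 32.
Hence |(2w^3 - 6w^2 + 6w + 3) − 5| ≤ 32|w − 1| < ϵ provided |w − 1| < ϵ/32.
Take δ = min(2, ϵ/32). Then 0 < |w − 1| < δ gives both |w − 1| < 2 and |w − 1| < ϵ/32, so |(2w^3 - 6w^2 + 6w + 3) − 5| < ϵ.

δ = min(2, ϵ/32)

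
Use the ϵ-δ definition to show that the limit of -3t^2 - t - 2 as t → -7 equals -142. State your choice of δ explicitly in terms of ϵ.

δ = min(2, ϵ/47)

Let ϵ > 0. We want δ > 0 such that 0 < |t + 7| < δ implies |(-3t^2 - t - 2) + 142| < ϵ.
(-3t^2 - t - 2) + 142 = -3t^2 - t + 140 = (t + 7)(-3t + 20).
So |(-3t^2 - t - 2) + 142| = |t + 7|·|-3t + 20|.
Require δ ≤ 2. Then |t + 7| < 2 gives |t| < 9, and by the triangle inequality |-3t + 20| ≤ 3·9 + 20 = 47.
Hence |(-3t^2 - t - 2) + 142| ≤ 47|t + 7| < ϵ provided |t + 7| < ϵ/47.
Take δ = min(2, ϵ/47). Then 0 < |t + 7| < δ gives both |t + 7| < 2 and |t + 7| < ϵ/47, so |(-3t^2 - t - 2) + 142| < ϵ.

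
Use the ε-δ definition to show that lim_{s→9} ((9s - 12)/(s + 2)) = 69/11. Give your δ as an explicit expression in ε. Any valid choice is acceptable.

δ = min(11/2, (121/60)ε)

Fix ε > 0. We want δ > 0 with 0 < |s − 9| < δ ⇒ |(9s - 12)/(s + 2) − (69/11)| < ε.
Combining over a common denominator, (9s - 12)/(s + 2) − (69/11) = [(9s - 12)·11 − 69·(s + 2)] / [11·(s + 2)] = 30(s − 9) / (11(s + 2)).
So |(9s - 12)/(s + 2) − (69/11)| = 30|s − 9| / (11·|s + 2|).
Require δ ≤ 11/2, so |s + 2| ≥ |11| − |s − 9| > 11 − 11/2 = 11/2.
Hence |(9s - 12)/(s + 2) − (69/11)| < 30|s − 9|/(11·(11/2)) = (60/121)|s − 9|, which is < ε once |s − 9| < (121/60)ε.
Take δ = min(11/2, (121/60)ε). Then 0 < |s − 9| < δ forces both bounds, so |(9s - 12)/(s + 2) − (69/11)| < ε.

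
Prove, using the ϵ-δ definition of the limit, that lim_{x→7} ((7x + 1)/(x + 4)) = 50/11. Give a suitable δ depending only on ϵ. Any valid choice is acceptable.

δ = min(11/2, (121/54)ϵ)

Suppose ϵ > 0. We want δ > 0 with 0 < |x − 7| < δ ⇒ |(7x + 1)/(x + 4) − (50/11)| < ϵ.
Combining over a common denominator, (7x + 1)/(x + 4) − (50/11) = [(7x + 1)·11 − 50·(x + 4)] / [11·(x + 4)] = 27(x − 7) / (11(x + 4)).
So |(7x + 1)/(x + 4) − (50/11)| = 27|x − 7| / (11·|x + 4|).
Restrict δ ≤ 11/2. Then |x − 7| < 11/2 gives |x + 4| = |(x − 7) + 11| ≥ 11 − 11/2 = 11/2.
Hence |(7x + 1)/(x + 4) − (50/11)| < 27|x − 7|/(11·(11/2)) = (54/121)|x − 7|, which is < ϵ once |x − 7| < (121/54)ϵ.
Take δ = min(11/2, (121/54)ϵ). Then 0 < |x − 7| < δ forces both bounds, so |(7x + 1)/(x + 4) − (50/11)| < ϵ.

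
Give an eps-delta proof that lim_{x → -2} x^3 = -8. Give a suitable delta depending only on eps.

Fix eps > 0. We seek delta > 0 with 0 < |x + 2| < delta ⇒ |x^3 + 8| < eps.
Factor: x^3 + 8 = (x + 2)(x^2 - 2x + 4), so |x^3 + 8| = |x + 2|·|x^2 - 2x + 4|.
Impose delta ≤ 1 so that |x| < 3; then |x^2 - 2x + 4| ≤ 19.
Hence |x^3 + 8| ≤ 19|x + 2|, which is < eps once |x + 2| < eps/19.
Take delta = min(1, eps/19). If 0 < |x + 2| < delta then both bounds hold and |x^3 + 8| ≤ 19|x + 2| < 19·(eps/19) = eps.

delta = min(1, eps/19)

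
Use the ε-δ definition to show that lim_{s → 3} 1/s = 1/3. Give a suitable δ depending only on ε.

Let ε > 0. We seek δ > 0 such that 0 < |s − 3| < δ implies |1/s − (1/3)| < ε.
|1/s − (1/3)| = |3 − s|/(3·|s|) = |s − 3|/(3|s|).
Require δ ≤ 3/2 so that |s| > 3 − 3/2 = 3/2, hence 3|s| > 9/2.
Then |1/s − (1/3)| < |s − 3|/(9/2), which is < ε when |s − 3| < (9/2)ε.
Take δ = min(3/2, (9/2)ε). Then 0 < |s − 3| < δ gives both |s − 3| < 3/2 and |s − 3| < (9/2)ε, so |1/s − (1/3)| < ε.

δ = min(3/2, (9/2)ε)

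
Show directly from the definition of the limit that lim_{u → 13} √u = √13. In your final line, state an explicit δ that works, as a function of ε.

δ = min(13, √13·ε)

Suppose ε > 0. We want δ > 0 such that 0 < |u − 13| < δ implies |√u − √13| < ε.
Multiplying by the conjugate, |√u − √13| = |u − 13|/(√u + √13).
Restrict δ ≤ 13 so that |u − 13| < 13 forces u > 0, and then √u + √13 > √13.
Hence |√u − √13| < |u − 13|/√13, which is < ε once |u − 13| < √13·ε.
Take δ = min(13, √13·ε). If 0 < |u − 13| < δ then u > 0 and |√u − √13| < |u − 13|/√13 < ε.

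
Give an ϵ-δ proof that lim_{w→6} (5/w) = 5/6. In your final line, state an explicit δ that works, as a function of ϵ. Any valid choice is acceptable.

Let ϵ > 0. We seek δ > 0 such that 0 < |w − 6| < δ implies |5/w − (5/6)| < ϵ.
|5/w − (5/6)| = 5·|6 − w|/(6·|w|) = 5|w − 6|/(6|w|).
Require δ ≤ 3 so that |w| > 6 − 3 = 3, hence 6|w| > 18.
Then |5/w − (5/6)| < 5|w − 6|/18, which is < ϵ when |w − 6| < (18/5)ϵ.
Take δ = min(3, (18/5)ϵ). Then 0 < |w − 6| < δ gives both |w − 6| < 3 and |w − 6| < (18/5)ϵ, so |5/w − (5/6)| < ϵ.

δ = min(3, (18/5)ϵ)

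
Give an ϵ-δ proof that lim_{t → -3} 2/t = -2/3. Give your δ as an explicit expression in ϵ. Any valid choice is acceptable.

δ = min(3/2, (9/4)ϵ)

Let ϵ > 0 be given. We seek δ > 0 such that 0 < |t + 3| < δ implies |2/t + 2/3| < ϵ.
|2/t + 2/3| = 2·|-3 − t|/(3·|t|) = 2|t + 3|/(3|t|).
Require δ ≤ 3/2 so that |t| > 3 − 3/2 = 3/2, hence 3|t| > 9/2.
Then |2/t + 2/3| < 2|t + 3|/(9/2), which is < ϵ when |t + 3| < (9/4)ϵ.
Take δ = min(3/2, (9/4)ϵ). Then 0 < |t + 3| < δ gives both |t + 3| < 3/2 and |t + 3| < (9/4)ϵ, so |2/t + 2/3| < ϵ.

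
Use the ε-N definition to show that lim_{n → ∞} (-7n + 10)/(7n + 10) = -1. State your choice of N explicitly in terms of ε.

N = (20/7)/ε

Suppose ε > 0. For n ≥ 1, |(-7n + 10)/(7n + 10) + 1| = |140|/(7(7n + 10)) = 140/(7(7n + 10)).
Since 7n + 10 ≥ 7n for n ≥ 1, this is ≤ 140/(7·7n) = (20/7)/n.
So |(-7n + 10)/(7n + 10) + 1| < ε whenever n > (20/7)/ε.
Take N = (20/7)/ε. If n > N then |(-7n + 10)/(7n + 10) + 1| ≤ (20/7)/n < ε.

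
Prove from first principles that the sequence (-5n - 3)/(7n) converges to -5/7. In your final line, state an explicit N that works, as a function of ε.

Let ε > 0. For n ≥ 1, |(-5n - 3)/(7n) + 5/7| = |-21|/(7(7n)) = 21/(7(7n)).
Since 7n ≥ 7n for n ≥ 1, this is ≤ 21/(7·7n) = (3/7)/n.
So |(-5n - 3)/(7n) + 5/7| < ε whenever n > (3/7)/ε.
Take N = (3/7)/ε. If n > N then |(-5n - 3)/(7n) + 5/7| ≤ (3/7)/n < ε.

N = (3/7)/ε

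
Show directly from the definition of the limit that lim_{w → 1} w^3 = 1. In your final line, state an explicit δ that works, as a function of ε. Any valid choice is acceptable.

δ = min(1, ε/7)

Let ε > 0. We seek δ > 0 with 0 < |w − 1| < δ ⇒ |w^3 − 1| < ε.
Factor: w^3 − 1 = (w − 1)(w^2 + w + 1), so |w^3 − 1| = |w − 1|·|w^2 + w + 1|.
Restrict δ ≤ 1. Then |w − 1| < 1 gives |w| < 2, so by the triangle inequality |w^2 + w + 1| ≤ 2^2 + 2 + 1 = 7.
Hence |w^3 − 1| ≤ 7|w − 1|, which is < ε once |w − 1| < ε/7.
Take δ = min(1, ε/7). If 0 < |w − 1| < δ then both bounds hold and |w^3 − 1| ≤ 7|w − 1| < 7·(ε/7) = ε.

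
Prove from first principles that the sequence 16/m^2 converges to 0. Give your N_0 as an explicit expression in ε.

N_0 = (16/ε)^{1/2}

Suppose ε > 0. For m ≥ 1, |16/m^2 − 0| = 16/m^2.
16/m^2 < ε ⇔ m^2 > 16/ε ⇔ m > (16/ε)^{1/2}.
Take N_0 = (16/ε)^{1/2}. Then m > N_0 implies 16/m^2 < ε.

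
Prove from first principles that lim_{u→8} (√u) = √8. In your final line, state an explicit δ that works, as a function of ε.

Let ε > 0 be given. We want δ > 0 such that 0 < |u − 8| < δ implies |√u − √8| < ε.
Multiplying by the conjugate, |√u − √8| = |u − 8|/(√u + √8).
Restrict δ ≤ 8 so that |u − 8| < 8 forces u > 0, and then √u + √8 > √8.
Hence |√u − √8| < |u − 8|/√8, which is < ε once |u − 8| < √8·ε.
Take δ = min(8, √8·ε). If 0 < |u − 8| < δ then u > 0 and |√u − √8| < |u − 8|/√8 < ε.

δ = min(8, √8·ε)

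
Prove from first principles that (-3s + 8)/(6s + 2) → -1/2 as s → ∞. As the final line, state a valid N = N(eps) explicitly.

Suppose eps > 0. We seek N > 0 such that s > N implies |(-3s + 8)/(6s + 2) + 1/2| < eps.
(-3s + 8)/(6s + 2) + 1/2 = (6(-3s + 8) − (-3)(6s + 2)) / (6(6s + 2)) = 54/(6(6s + 2)).
For s > 0 we have 6s + 2 > 6s, so |(-3s + 8)/(6s + 2) + 1/2| = 54/(6(6s + 2)) < 54/(6·6s) = (3/2)/s.
Thus |(-3s + 8)/(6s + 2) + 1/2| < eps whenever s > (3/2)/eps.
Take N = (3/2)/eps. If s > N then |(-3s + 8)/(6s + 2) + 1/2| < (3/2)/s < eps.

N = (3/2)/eps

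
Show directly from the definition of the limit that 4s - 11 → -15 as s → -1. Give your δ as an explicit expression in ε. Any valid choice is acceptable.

δ = ε/4

Suppose ε > 0. We need δ > 0 so that 0 < |s + 1| < δ implies |(4s - 11) + 15| < ε.
|(4s - 11) + 15| = |4s + 4| = 4|s + 1|.
Thus it suffices that |s + 1| < ε/4.
Take δ = ε/4. If 0 < |s + 1| < δ then |(4s - 11) + 15| = 4|s + 1| < 4·(ε/4) = ε.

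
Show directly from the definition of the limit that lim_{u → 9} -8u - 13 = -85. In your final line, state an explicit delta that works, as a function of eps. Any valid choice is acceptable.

Fix eps > 0. We need delta > 0 so that 0 < |u − 9| < delta implies |(-8u - 13) + 85| < eps.
|(-8u - 13) + 85| = |-8u + 72| = 8|u − 9|.
Thus it suffices that |u − 9| < eps/8.
Take delta = eps/8. If 0 < |u − 9| < delta then |(-8u - 13) + 85| = 8|u − 9| < 8·(eps/8) = eps.

delta = eps/8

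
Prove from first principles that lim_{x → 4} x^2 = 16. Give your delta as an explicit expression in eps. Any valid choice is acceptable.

delta = min(1, eps/9)

Suppose eps > 0. We seek delta > 0 with 0 < |x − 4| < delta ⇒ |x^2 − 16| < eps.
Factor: x^2 − 16 = (x − 4)(x + 4), so |x^2 − 16| = |x − 4|·|x + 4|.
Impose delta ≤ 1 so that |x| < 5; then |x + 4| ≤ 9.
Hence |x^2 − 16| ≤ 9|x − 4|, which is < eps once |x − 4| < eps/9.
Take delta = min(1, eps/9). If 0 < |x − 4| < delta then both bounds hold and |x^2 − 16| ≤ 9|x − 4| < 9·(eps/9) = eps.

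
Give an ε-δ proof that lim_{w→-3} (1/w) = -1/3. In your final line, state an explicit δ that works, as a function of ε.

δ = min(3/2, (9/2)ε)

Let ε > 0. We seek δ > 0 such that 0 < |w + 3| < δ implies |1/w + 1/3| < ε.
|1/w + 1/3| = |-3 − w|/(3·|w|) = |w + 3|/(3|w|).
Restrict δ ≤ 3/2. Then |w + 3| < 3/2 gives |w| > 3/2, so 3|w| > 9/2.
Then |1/w + 1/3| < |w + 3|/(9/2), which is < ε when |w + 3| < (9/2)ε.
Take δ = min(3/2, (9/2)ε). Then 0 < |w + 3| < δ gives both |w + 3| < 3/2 and |w + 3| < (9/2)ε, so |1/w + 1/3| < ε.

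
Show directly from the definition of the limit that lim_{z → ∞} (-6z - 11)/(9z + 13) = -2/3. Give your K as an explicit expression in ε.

K = (7/27)/ε

Let ε > 0 be given. We seek K > 0 such that z > K implies |(-6z - 11)/(9z + 13) + 2/3| < ε.
(-6z - 11)/(9z + 13) + 2/3 = (9(-6z - 11) − (-6)(9z + 13)) / (9(9z + 13)) = -21/(9(9z + 13)).
For z > 0 we have 9z + 13 > 9z, so |(-6z - 11)/(9z + 13) + 2/3| = 21/(9(9z + 13)) < 21/(9·9z) = (7/27)/z.
Thus |(-6z - 11)/(9z + 13) + 2/3| < ε whenever z > (7/27)/ε.
Take K = (7/27)/ε. If z > K then |(-6z - 11)/(9z + 13) + 2/3| < (7/27)/z < ε.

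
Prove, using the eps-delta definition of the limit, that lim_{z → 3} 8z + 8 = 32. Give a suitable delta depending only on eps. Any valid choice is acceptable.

delta = eps/8

Let eps > 0 be given. We need delta > 0 so that 0 < |z − 3| < delta implies |(8z + 8) − 32| < eps.
|(8z + 8) − 32| = |8z - 24| = 8|z − 3|.
So 8|z − 3| < eps exactly when |z − 3| < eps/8.
Choosing delta = eps/8 gives |(8z + 8) − 32| = 8|z − 3| < eps whenever |z − 3| < delta.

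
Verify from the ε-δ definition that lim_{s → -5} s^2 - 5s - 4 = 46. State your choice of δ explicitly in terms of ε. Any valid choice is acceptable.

δ = min(2, ε/17)

Let ε > 0 be given. We want δ > 0 such that 0 < |s + 5| < δ implies |(s^2 - 5s - 4) − 46| < ε.
(s^2 - 5s - 4) − 46 = s^2 - 5s - 50 = (s + 5)(s - 10).
So |(s^2 - 5s - 4) − 46| = |s + 5|·|s - 10|.
Assume first that |s + 5| < 2, so |s| < 7. Then |s - 10| ≤ 7 + 10 = 17.
Hence |(s^2 - 5s - 4) − 46| ≤ 17|s + 5| < ε provided |s + 5| < ε/17.
Take δ = min(2, ε/17). Then 0 < |s + 5| < δ gives both |s + 5| < 2 and |s + 5| < ε/17, so |(s^2 - 5s - 4) − 46| < ε.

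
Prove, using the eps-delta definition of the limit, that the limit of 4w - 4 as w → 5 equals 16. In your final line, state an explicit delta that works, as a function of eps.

delta = eps/4

Let eps > 0 be given. We need delta > 0 so that 0 < |w − 5| < delta implies |(4w - 4) − 16| < eps.
|(4w - 4) − 16| = |4w - 20| = 4|w − 5|.
So 4|w − 5| < eps exactly when |w − 5| < eps/4.
Choosing delta = eps/4 gives |(4w - 4) − 16| = 4|w − 5| < eps whenever |w − 5| < delta.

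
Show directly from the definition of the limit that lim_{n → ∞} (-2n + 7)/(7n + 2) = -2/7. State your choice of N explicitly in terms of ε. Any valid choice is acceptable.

Suppose ε > 0. For n ≥ 1, |(-2n + 7)/(7n + 2) + 2/7| = |53|/(7(7n + 2)) = 53/(7(7n + 2)).
Since 7n + 2 ≥ 7n for n ≥ 1, this is ≤ 53/(7·7n) = (53/49)/n.
So |(-2n + 7)/(7n + 2) + 2/7| < ε whenever n > (53/49)/ε.
Take N = (53/49)/ε. If n > N then |(-2n + 7)/(7n + 2) + 2/7| ≤ (53/49)/n < ε.

N = (53/49)/ε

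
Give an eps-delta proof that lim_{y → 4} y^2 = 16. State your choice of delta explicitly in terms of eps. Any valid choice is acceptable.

Let eps > 0. We seek delta > 0 with 0 < |y − 4| < delta ⇒ |y^2 − 16| < eps.
Factor: y^2 − 16 = (y − 4)(y + 4), so |y^2 − 16| = |y − 4|·|y + 4|.
Restrict delta ≤ 2. Then |y − 4| < 2 gives |y| < 6, so by the triangle inequality |y + 4| ≤ 6 + 4 = 10.
Hence |y^2 − 16| ≤ 10|y − 4|, which is < eps once |y − 4| < eps/10.
Take delta = min(2, eps/10). If 0 < |y − 4| < delta then both bounds hold and |y^2 − 16| ≤ 10|y − 4| < 10·(eps/10) = eps.

delta = min(2, eps/10)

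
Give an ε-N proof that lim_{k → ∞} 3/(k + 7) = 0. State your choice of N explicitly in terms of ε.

N = 3/ε

Fix ε > 0. For k ≥ 1, |3/(k + 7) − 0| = 3/(k + 7) ≤ 3/k.
We need 3/k < ε, i.e. k > 3/ε.
Take N = 3/ε. If k > N then |3/(k + 7)| ≤ 3/k < ε.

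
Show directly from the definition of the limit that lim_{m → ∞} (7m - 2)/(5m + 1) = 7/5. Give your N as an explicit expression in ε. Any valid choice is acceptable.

N = (17/25)/ε

Let ε > 0. For m ≥ 1, |(7m - 2)/(5m + 1) − (7/5)| = |-17|/(5(5m + 1)) = 17/(5(5m + 1)).
Since 5m + 1 ≥ 5m for m ≥ 1, this is ≤ 17/(5·5m) = (17/25)/m.
So |(7m - 2)/(5m + 1) − (7/5)| < ε whenever m > (17/25)/ε.
Take N = (17/25)/ε. If m > N then |(7m - 2)/(5m + 1) − (7/5)| ≤ (17/25)/m < ε.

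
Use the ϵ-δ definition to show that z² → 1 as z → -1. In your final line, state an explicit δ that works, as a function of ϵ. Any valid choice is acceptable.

Fix ϵ > 0. We seek δ > 0 with 0 < |z + 1| < δ ⇒ |z² − 1| < ϵ.
Factor: z² − 1 = (z + 1)(z - 1), so |z² − 1| = |z + 1|·|z - 1|.
Impose δ ≤ 1 so that |z| < 2; then |z - 1| ≤ 3.
Hence |z² − 1| ≤ 3|z + 1|, which is < ϵ once |z + 1| < ϵ/3.
Take δ = min(1, ϵ/3). If 0 < |z + 1| < δ then both bounds hold and |z² − 1| ≤ 3|z + 1| < 3·(ϵ/3) = ϵ.

δ = min(1, ϵ/3)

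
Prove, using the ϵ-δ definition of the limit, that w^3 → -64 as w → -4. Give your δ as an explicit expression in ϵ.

δ = min(1, ϵ/61)

Let ϵ > 0. We seek δ > 0 with 0 < |w + 4| < δ ⇒ |w^3 + 64| < ϵ.
Factor: w^3 + 64 = (w + 4)(w^2 - 4w + 16), so |w^3 + 64| = |w + 4|·|w^2 - 4w + 16|.
Impose δ ≤ 1 so that |w| < 5; then |w^2 - 4w + 16| ≤ 61.
Hence |w^3 + 64| ≤ 61|w + 4|, which is < ϵ once |w + 4| < ϵ/61.
Take δ = min(1, ϵ/61). If 0 < |w + 4| < δ then both bounds hold and |w^3 + 64| ≤ 61|w + 4| < 61·(ϵ/61) = ϵ.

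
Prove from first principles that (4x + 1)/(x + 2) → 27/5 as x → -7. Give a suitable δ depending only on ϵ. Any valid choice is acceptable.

δ = min(5/2, (25/14)ϵ)

Suppose ϵ > 0. We want δ > 0 with 0 < |x + 7| < δ ⇒ |(4x + 1)/(x + 2) − (27/5)| < ϵ.
Combining over a common denominator, (4x + 1)/(x + 2) − (27/5) = [(4x + 1)·(-5) − (-27)·(x + 2)] / [(-5)·(x + 2)] = 7(x + 7) / ((-5)(x + 2)).
So |(4x + 1)/(x + 2) − (27/5)| = 7|x + 7| / (5·|x + 2|).
Restrict δ ≤ 5/2. Then |x + 7| < 5/2 gives |x + 2| = |(x + 7) + (-5)| ≥ 5 − 5/2 = 5/2.
Hence |(4x + 1)/(x + 2) − (27/5)| < 7|x + 7|/(5·(5/2)) = (14/25)|x + 7|, which is < ϵ once |x + 7| < (25/14)ϵ.
Take δ = min(5/2, (25/14)ϵ). Then 0 < |x + 7| < δ forces both bounds, so |(4x + 1)/(x + 2) − (27/5)| < ϵ.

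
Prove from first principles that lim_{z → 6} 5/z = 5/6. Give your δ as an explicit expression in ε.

Suppose ε > 0. We seek δ > 0 such that 0 < |z − 6| < δ implies |5/z − (5/6)| < ε.
|5/z − (5/6)| = 5·|6 − z|/(6·|z|) = 5|z − 6|/(6|z|).
Restrict δ ≤ 3. Then |z − 6| < 3 gives |z| > 3, so 6|z| > 18.
Then |5/z − (5/6)| < 5|z − 6|/18, which is < ε when |z − 6| < (18/5)ε.
Take δ = min(3, (18/5)ε). Then 0 < |z − 6| < δ gives both |z − 6| < 3 and |z − 6| < (18/5)ε, so |5/z − (5/6)| < ε.

δ = min(3, (18/5)ε)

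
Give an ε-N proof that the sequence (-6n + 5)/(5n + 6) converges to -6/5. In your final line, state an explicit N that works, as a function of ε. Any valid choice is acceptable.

Suppose ε > 0. For n ≥ 1, |(-6n + 5)/(5n + 6) + 6/5| = |61|/(5(5n + 6)) = 61/(5(5n + 6)).
Since 5n + 6 ≥ 5n for n ≥ 1, this is ≤ 61/(5·5n) = (61/25)/n.
So |(-6n + 5)/(5n + 6) + 6/5| < ε whenever n > (61/25)/ε.
Take N = (61/25)/ε. If n > N then |(-6n + 5)/(5n + 6) + 6/5| ≤ (61/25)/n < ε.

N = (61/25)/ε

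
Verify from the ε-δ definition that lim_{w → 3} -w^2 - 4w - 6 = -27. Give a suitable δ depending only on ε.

Fix ε > 0. We want δ > 0 such that 0 < |w − 3| < δ implies |(-w^2 - 4w - 6) + 27| < ε.
(-w^2 - 4w - 6) + 27 = -w^2 - 4w + 21 = (w − 3)(-w - 7).
So |(-w^2 - 4w - 6) + 27| = |w − 3|·|-w - 7|.
Require δ ≤ 1. Then |w − 3| < 1 gives |w| < 4, and by the triangle inequality |-w - 7| ≤ 4 + 7 = 11.
Hence |(-w^2 - 4w - 6) + 27| ≤ 11|w − 3| < ε provided |w − 3| < ε/11.
Choosing δ = min(1, ε/11) ensures both conditions, hence |(-w^2 - 4w - 6) + 27| < ε.

δ = min(1, ε/11)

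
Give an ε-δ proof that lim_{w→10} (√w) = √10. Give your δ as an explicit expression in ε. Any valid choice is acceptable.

δ = min(10, √10·ε)

Suppose ε > 0. We want δ > 0 such that 0 < |w − 10| < δ implies |√w − √10| < ε.
Multiplying by the conjugate, |√w − √10| = |w − 10|/(√w + √10).
Restrict δ ≤ 10 so that |w − 10| < 10 forces w > 0, and then √w + √10 > √10.
Hence |√w − √10| < |w − 10|/√10, which is < ε once |w − 10| < √10·ε.
Take δ = min(10, √10·ε). If 0 < |w − 10| < δ then w > 0 and |√w − √10| < |w − 10|/√10 < ε.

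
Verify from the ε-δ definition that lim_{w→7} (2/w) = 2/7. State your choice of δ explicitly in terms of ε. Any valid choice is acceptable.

Suppose ε > 0. We seek δ > 0 such that 0 < |w − 7| < δ implies |2/w − (2/7)| < ε.
|2/w − (2/7)| = 2·|7 − w|/(7·|w|) = 2|w − 7|/(7|w|).
Restrict δ ≤ 7/2. Then |w − 7| < 7/2 gives |w| > 7/2, so 7|w| > 49/2.
Then |2/w − (2/7)| < 2|w − 7|/(49/2), which is < ε when |w − 7| < (49/4)ε.
Take δ = min(7/2, (49/4)ε). Then 0 < |w − 7| < δ gives both |w − 7| < 7/2 and |w − 7| < (49/4)ε, so |2/w − (2/7)| < ε.

δ = min(7/2, (49/4)ε)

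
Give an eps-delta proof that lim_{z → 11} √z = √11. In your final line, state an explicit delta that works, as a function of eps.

delta = min(11, √11·eps)

Let eps > 0. We want delta > 0 such that 0 < |z − 11| < delta implies |√z − √11| < eps.
Multiplying by the conjugate, |√z − √11| = |z − 11|/(√z + √11).
Restrict delta ≤ 11 so that |z − 11| < 11 forces z > 0, and then √z + √11 > √11.
Hence |√z − √11| < |z − 11|/√11, which is < eps once |z − 11| < √11·eps.
Take delta = min(11, √11·eps). If 0 < |z − 11| < delta then z > 0 and |√z − √11| < |z − 11|/√11 < eps.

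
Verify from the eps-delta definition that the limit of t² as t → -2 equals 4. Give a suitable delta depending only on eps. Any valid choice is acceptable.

delta = min(1, eps/5)

Let eps > 0. We seek delta > 0 with 0 < |t + 2| < delta ⇒ |t² − 4| < eps.
Factor: t² − 4 = (t + 2)(t - 2), so |t² − 4| = |t + 2|·|t - 2|.
Impose delta ≤ 1 so that |t| < 3; then |t - 2| ≤ 5.
Hence |t² − 4| ≤ 5|t + 2|, which is < eps once |t + 2| < eps/5.
Take delta = min(1, eps/5). If 0 < |t + 2| < delta then both bounds hold and |t² − 4| ≤ 5|t + 2| < 5·(eps/5) = eps.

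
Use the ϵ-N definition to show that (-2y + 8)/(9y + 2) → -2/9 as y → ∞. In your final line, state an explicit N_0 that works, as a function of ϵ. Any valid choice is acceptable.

Let ϵ > 0. We seek N_0 > 0 such that y > N_0 implies |(-2y + 8)/(9y + 2) + 2/9| < ϵ.
(-2y + 8)/(9y + 2) + 2/9 = (9(-2y + 8) − (-2)(9y + 2)) / (9(9y + 2)) = 76/(9(9y + 2)).
For y > 0 we have 9y + 2 > 9y, so |(-2y + 8)/(9y + 2) + 2/9| = 76/(9(9y + 2)) < 76/(9·9y) = (76/81)/y.
Thus |(-2y + 8)/(9y + 2) + 2/9| < ϵ whenever y > (76/81)/ϵ.
Take N_0 = (76/81)/ϵ. If y > N_0 then |(-2y + 8)/(9y + 2) + 2/9| < (76/81)/y < ϵ.

N_0 = (76/81)/ϵ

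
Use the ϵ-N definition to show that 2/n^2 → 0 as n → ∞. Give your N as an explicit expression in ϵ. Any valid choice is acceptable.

Suppose ϵ > 0. For n ≥ 1, |2/n^2 − 0| = 2/n^2.
2/n^2 < ϵ ⇔ n^2 > 2/ϵ ⇔ n > (2/ϵ)^{1/2}.
Take N = (2/ϵ)^{1/2}. Then n > N implies 2/n^2 < ϵ.

N = (2/ϵ)^{1/2}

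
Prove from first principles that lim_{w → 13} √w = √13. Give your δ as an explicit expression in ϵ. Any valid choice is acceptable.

δ = min(13, √13·ϵ)

Fix ϵ > 0. We want δ > 0 such that 0 < |w − 13| < δ implies |√w − √13| < ϵ.
Multiplying by the conjugate, |√w − √13| = |w − 13|/(√w + √13).
Restrict δ ≤ 13 so that |w − 13| < 13 forces w > 0, and then √w + √13 > √13.
Hence |√w − √13| < |w − 13|/√13, which is < ϵ once |w − 13| < √13·ϵ.
Take δ = min(13, √13·ϵ). If 0 < |w − 13| < δ then w > 0 and |√w − √13| < |w − 13|/√13 < ϵ.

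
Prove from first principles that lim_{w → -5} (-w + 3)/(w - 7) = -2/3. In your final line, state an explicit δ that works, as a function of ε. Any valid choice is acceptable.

δ = min(6, 18ε)

Let ε > 0. We want δ > 0 with 0 < |w + 5| < δ ⇒ |(-w + 3)/(w - 7) + 2/3| < ε.
Combining over a common denominator, (-w + 3)/(w - 7) + 2/3 = [(-w + 3)·(-12) − 8·(w - 7)] / [(-12)·(w - 7)] = 4(w + 5) / ((-12)(w - 7)).
So |(-w + 3)/(w - 7) + 2/3| = 4|w + 5| / (12·|w − 7|).
Require δ ≤ 6, so |w − 7| ≥ |-12| − |w + 5| > 12 − 6 = 6.
Hence |(-w + 3)/(w - 7) + 2/3| < 4|w + 5|/(12·6) = (1/18)|w + 5|, which is < ε once |w + 5| < 18ε.
Take δ = min(6, 18ε). Then 0 < |w + 5| < δ forces both bounds, so |(-w + 3)/(w - 7) + 2/3| < ε.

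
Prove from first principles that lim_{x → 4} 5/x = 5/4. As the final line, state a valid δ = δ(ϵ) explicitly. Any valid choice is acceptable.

Suppose ϵ > 0. We seek δ > 0 such that 0 < |x − 4| < δ implies |5/x − (5/4)| < ϵ.
|5/x − (5/4)| = 5·|4 − x|/(4·|x|) = 5|x − 4|/(4|x|).
Require δ ≤ 2 so that |x| > 4 − 2 = 2, hence 4|x| > 8.
Then |5/x − (5/4)| < 5|x − 4|/8, which is < ϵ when |x − 4| < (8/5)ϵ.
Take δ = min(2, (8/5)ϵ). Then 0 < |x − 4| < δ gives both |x − 4| < 2 and |x − 4| < (8/5)ϵ, so |5/x − (5/4)| < ϵ.

δ = min(2, (8/5)ϵ)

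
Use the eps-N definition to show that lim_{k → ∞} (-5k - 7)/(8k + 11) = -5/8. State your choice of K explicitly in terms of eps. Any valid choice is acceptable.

Let eps > 0. For k ≥ 1, |(-5k - 7)/(8k + 11) + 5/8| = |-1|/(8(8k + 11)) = 1/(8(8k + 11)).
Since 8k + 11 ≥ 8k for k ≥ 1, this is ≤ 1/(8·8k) = (1/64)/k.
So |(-5k - 7)/(8k + 11) + 5/8| < eps whenever k > (1/64)/eps.
Take K = (1/64)/eps. If k > K then |(-5k - 7)/(8k + 11) + 5/8| ≤ (1/64)/k < eps.

K = (1/64)/eps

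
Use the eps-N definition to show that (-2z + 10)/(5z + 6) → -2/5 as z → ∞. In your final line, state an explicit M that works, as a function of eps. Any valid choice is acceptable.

Let eps > 0. We seek M > 0 such that z > M implies |(-2z + 10)/(5z + 6) + 2/5| < eps.
(-2z + 10)/(5z + 6) + 2/5 = (5(-2z + 10) − (-2)(5z + 6)) / (5(5z + 6)) = 62/(5(5z + 6)).
For z > 0 we have 5z + 6 > 5z, so |(-2z + 10)/(5z + 6) + 2/5| = 62/(5(5z + 6)) < 62/(5·5z) = (62/25)/z.
Thus |(-2z + 10)/(5z + 6) + 2/5| < eps whenever z > (62/25)/eps.
Take M = (62/25)/eps. If z > M then |(-2z + 10)/(5z + 6) + 2/5| < (62/25)/z < eps.

M = (62/25)/eps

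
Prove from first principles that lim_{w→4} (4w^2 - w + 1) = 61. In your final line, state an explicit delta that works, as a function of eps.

Let eps > 0. We want delta > 0 such that 0 < |w − 4| < delta implies |(4w^2 - w + 1) − 61| < eps.
(4w^2 - w + 1) − 61 = 4w^2 - w - 60 = (w − 4)(4w + 15).
So |(4w^2 - w + 1) − 61| = |w − 4|·|4w + 15|.
Assume first that |w − 4| < 1, so |w| < 5. Then |4w + 15| ≤ 4·5 + 15 = 35.
Hence |(4w^2 - w + 1) − 61| ≤ 35|w − 4| < eps provided |w − 4| < eps/35.
Choosing delta = min(1, eps/35) ensures both conditions, hence |(4w^2 - w + 1) − 61| < eps.

delta = min(1, eps/35)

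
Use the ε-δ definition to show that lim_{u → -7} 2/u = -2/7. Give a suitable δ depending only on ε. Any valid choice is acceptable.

Suppose ε > 0. We seek δ > 0 such that 0 < |u + 7| < δ implies |2/u + 2/7| < ε.
|2/u + 2/7| = 2·|-7 − u|/(7·|u|) = 2|u + 7|/(7|u|).
Restrict δ ≤ 7/2. Then |u + 7| < 7/2 gives |u| > 7/2, so 7|u| > 49/2.
Then |2/u + 2/7| < 2|u + 7|/(49/2), which is < ε when |u + 7| < (49/4)ε.
Take δ = min(7/2, (49/4)ε). Then 0 < |u + 7| < δ gives both |u + 7| < 7/2 and |u + 7| < (49/4)ε, so |2/u + 2/7| < ε.

δ = min(7/2, (49/4)ε)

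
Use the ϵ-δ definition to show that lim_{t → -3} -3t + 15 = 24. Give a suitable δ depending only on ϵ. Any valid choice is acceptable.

Let ϵ > 0 be given. We need δ > 0 so that 0 < |t + 3| < δ implies |(-3t + 15) − 24| < ϵ.
Since (-3t + 15) − 24 = -3(t + 3), we have |(-3t + 15) − 24| = 3|t + 3|.
So 3|t + 3| < ϵ exactly when |t + 3| < ϵ/3.
Take δ = ϵ/3. If 0 < |t + 3| < δ then |(-3t + 15) − 24| = 3|t + 3| < 3·(ϵ/3) = ϵ.

δ = ϵ/3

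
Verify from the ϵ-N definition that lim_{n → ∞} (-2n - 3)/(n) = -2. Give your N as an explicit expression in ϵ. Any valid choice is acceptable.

N = 3/ϵ

Suppose ϵ > 0. For n ≥ 1, |(-2n - 3)/(n) + 2| = |-3|/((n)) = 3/((n)).
Since n ≥ n for n ≥ 1, this is ≤ 3/(n) = 3/n.
So |(-2n - 3)/(n) + 2| < ϵ whenever n > 3/ϵ.
Take N = 3/ϵ. If n > N then |(-2n - 3)/(n) + 2| ≤ 3/n < ϵ.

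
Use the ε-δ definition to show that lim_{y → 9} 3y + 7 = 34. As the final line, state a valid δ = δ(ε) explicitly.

δ = ε/3

Suppose ε > 0. We need δ > 0 so that 0 < |y − 9| < δ implies |(3y + 7) − 34| < ε.
Since (3y + 7) − 34 = 3(y − 9), we have |(3y + 7) − 34| = 3|y − 9|.
Thus it suffices that |y − 9| < ε/3.
Take δ = ε/3. If 0 < |y − 9| < δ then |(3y + 7) − 34| = 3|y − 9| < 3·(ε/3) = ε.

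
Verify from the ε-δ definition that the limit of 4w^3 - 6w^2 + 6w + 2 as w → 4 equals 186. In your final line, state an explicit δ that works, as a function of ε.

Let ε > 0. We want δ > 0 such that 0 < |w − 4| < δ implies |(4w^3 - 6w^2 + 6w + 2) − 186| < ε.
(4w^3 - 6w^2 + 6w + 2) − 186 = 4w^3 - 6w^2 + 6w - 184 = (w − 4)(4w^2 + 10w + 46).
So |(4w^3 - 6w^2 + 6w + 2) − 186| = |w − 4|·|4w^2 + 10w + 46|.
Assume first that |w − 4| < 2, so |w| < 6. Then |4w^2 + 10w + 46| ≤ 4·6^2 + 10·6 + 46 = 250.
Hence |(4w^3 - 6w^2 + 6w + 2) − 186| ≤ 250|w − 4| < ε provided |w − 4| < ε/250.
Take δ = min(2, ε/250). Then 0 < |w − 4| < δ gives both |w − 4| < 2 and |w − 4| < ε/250, so |(4w^3 - 6w^2 + 6w + 2) − 186| < ε.

δ = min(2, ε/250)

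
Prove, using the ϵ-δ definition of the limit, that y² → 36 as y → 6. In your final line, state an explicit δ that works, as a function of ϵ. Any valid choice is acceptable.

Let ϵ > 0. We seek δ > 0 with 0 < |y − 6| < δ ⇒ |y² − 36| < ϵ.
Factor: y² − 36 = (y − 6)(y + 6), so |y² − 36| = |y − 6|·|y + 6|.
Restrict δ ≤ 1. Then |y − 6| < 1 gives |y| < 7, so by the triangle inequality |y + 6| ≤ 7 + 6 = 13.
Hence |y² − 36| ≤ 13|y − 6|, which is < ϵ once |y − 6| < ϵ/13.
Take δ = min(1, ϵ/13). If 0 < |y − 6| < δ then both bounds hold and |y² − 36| ≤ 13|y − 6| < 13·(ϵ/13) = ϵ.

δ = min(1, ϵ/13)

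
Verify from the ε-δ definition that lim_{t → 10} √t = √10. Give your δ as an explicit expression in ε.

Fix ε > 0. We want δ > 0 such that 0 < |t − 10| < δ implies |√t − √10| < ε.
Rationalise: √t − √10 = (t − 10)/(√t + √10), so |√t − √10| = |t − 10|/(√t + √10).
Restrict δ ≤ 10 so that |t − 10| < 10 forces t > 0, and then √t + √10 > √10.
Hence |√t − √10| < |t − 10|/√10, which is < ε once |t − 10| < √10·ε.
Take δ = min(10, √10·ε). If 0 < |t − 10| < δ then t > 0 and |√t − √10| < |t − 10|/√10 < ε.

δ = min(10, √10·ε)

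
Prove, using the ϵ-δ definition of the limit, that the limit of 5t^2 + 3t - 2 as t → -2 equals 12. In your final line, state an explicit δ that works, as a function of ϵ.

Fix ϵ > 0. We want δ > 0 such that 0 < |t + 2| < δ implies |(5t^2 + 3t - 2) − 12| < ϵ.
(5t^2 + 3t - 2) − 12 = 5t^2 + 3t - 14 = (t + 2)(5t - 7).
So |(5t^2 + 3t - 2) − 12| = |t + 2|·|5t - 7|.
Assume first that |t + 2| < 1, so |t| < 3. Then |5t - 7| ≤ 5·3 + 7 = 22.
Hence |(5t^2 + 3t - 2) − 12| ≤ 22|t + 2| < ϵ provided |t + 2| < ϵ/22.
Take δ = min(1, ϵ/22). Then 0 < |t + 2| < δ gives both |t + 2| < 1 and |t + 2| < ϵ/22, so |(5t^2 + 3t - 2) − 12| < ϵ.

δ = min(1, ϵ/22)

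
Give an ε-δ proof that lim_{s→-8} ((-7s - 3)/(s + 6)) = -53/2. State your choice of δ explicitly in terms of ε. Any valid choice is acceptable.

δ = min(1, (2/39)ε)

Let ε > 0. We want δ > 0 with 0 < |s + 8| < δ ⇒ |(-7s - 3)/(s + 6) + 53/2| < ε.
Combining over a common denominator, (-7s - 3)/(s + 6) + 53/2 = [(-7s - 3)·(-2) − 53·(s + 6)] / [(-2)·(s + 6)] = -39(s + 8) / ((-2)(s + 6)).
So |(-7s - 3)/(s + 6) + 53/2| = 39|s + 8| / (2·|s + 6|).
Restrict δ ≤ 1. Then |s + 8| < 1 gives |s + 6| = |(s + 8) + (-2)| ≥ 2 − 1 = 1.
Hence |(-7s - 3)/(s + 6) + 53/2| < 39|s + 8|/(2·1) = (39/2)|s + 8|, which is < ε once |s + 8| < (2/39)ε.
Take δ = min(1, (2/39)ε). Then 0 < |s + 8| < δ forces both bounds, so |(-7s - 3)/(s + 6) + 53/2| < ε.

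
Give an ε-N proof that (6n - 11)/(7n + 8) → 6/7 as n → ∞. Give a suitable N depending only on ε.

Let ε > 0. For n ≥ 1, |(6n - 11)/(7n + 8) − (6/7)| = |-125|/(7(7n + 8)) = 125/(7(7n + 8)).
Since 7n + 8 ≥ 7n for n ≥ 1, this is ≤ 125/(7·7n) = (125/49)/n.
So |(6n - 11)/(7n + 8) − (6/7)| < ε whenever n > (125/49)/ε.
Take N = (125/49)/ε. If n > N then |(6n - 11)/(7n + 8) − (6/7)| ≤ (125/49)/n < ε.

N = (125/49)/ε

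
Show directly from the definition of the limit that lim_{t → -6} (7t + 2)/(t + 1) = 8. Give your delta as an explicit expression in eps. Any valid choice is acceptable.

Suppose eps > 0. We want delta > 0 with 0 < |t + 6| < delta ⇒ |(7t + 2)/(t + 1) − 8| < eps.
Combining over a common denominator, (7t + 2)/(t + 1) − 8 = [(7t + 2)·(-5) − (-40)·(t + 1)] / [(-5)·(t + 1)] = 5(t + 6) / ((-5)(t + 1)).
So |(7t + 2)/(t + 1) − 8| = 5|t + 6| / (5·|t + 1|).
Require delta ≤ 5/2, so |t + 1| ≥ |-5| − |t + 6| > 5 − 5/2 = 5/2.
Hence |(7t + 2)/(t + 1) − 8| < 5|t + 6|/(5·(5/2)) = (2/5)|t + 6|, which is < eps once |t + 6| < (5/2)eps.
Take delta = min(5/2, (5/2)eps). Then 0 < |t + 6| < delta forces both bounds, so |(7t + 2)/(t + 1) − 8| < eps.

delta = min(5/2, (5/2)eps)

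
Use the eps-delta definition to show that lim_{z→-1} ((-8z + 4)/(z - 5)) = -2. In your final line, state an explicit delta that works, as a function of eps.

Fix eps > 0. We want delta > 0 with 0 < |z + 1| < delta ⇒ |(-8z + 4)/(z - 5) + 2| < eps.
Combining over a common denominator, (-8z + 4)/(z - 5) + 2 = [(-8z + 4)·(-6) − 12·(z - 5)] / [(-6)·(z - 5)] = 36(z + 1) / ((-6)(z - 5)).
So |(-8z + 4)/(z - 5) + 2| = 36|z + 1| / (6·|z − 5|).
Restrict delta ≤ 3. Then |z + 1| < 3 gives |z − 5| = |(z + 1) + (-6)| ≥ 6 − 3 = 3.
Hence |(-8z + 4)/(z - 5) + 2| < 36|z + 1|/(6·3) = 2|z + 1|, which is < eps once |z + 1| < (1/2)eps.
Take delta = min(3, (1/2)eps). Then 0 < |z + 1| < delta forces both bounds, so |(-8z + 4)/(z - 5) + 2| < eps.

delta = min(3, (1/2)eps)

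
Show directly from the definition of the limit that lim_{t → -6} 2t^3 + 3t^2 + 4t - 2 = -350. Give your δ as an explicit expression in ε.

δ = min(1, ε/219)

Suppose ε > 0. We want δ > 0 such that 0 < |t + 6| < δ implies |(2t^3 + 3t^2 + 4t - 2) + 350| < ε.
(2t^3 + 3t^2 + 4t - 2) + 350 = 2t^3 + 3t^2 + 4t + 348 = (t + 6)(2t^2 - 9t + 58).
So |(2t^3 + 3t^2 + 4t - 2) + 350| = |t + 6|·|2t^2 - 9t + 58|.
Require δ ≤ 1. Then |t + 6| < 1 gives |t| < 7, and by the triangle inequality |2t^2 - 9t + 58| ≤ 2·7^2 + 9·7 + 58 = 219.
Hence |(2t^3 + 3t^2 + 4t - 2) + 350| ≤ 219|t + 6| < ε provided |t + 6| < ε/219.
Choosing δ = min(1, ε/219) ensures both conditions, hence |(2t^3 + 3t^2 + 4t - 2) + 350| < ε.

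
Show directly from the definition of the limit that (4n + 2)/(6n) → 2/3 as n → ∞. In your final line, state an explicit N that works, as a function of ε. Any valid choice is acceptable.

N = (1/3)/ε

Let ε > 0. For n ≥ 1, |(4n + 2)/(6n) − (2/3)| = |12|/(6(6n)) = 12/(6(6n)).
Since 6n ≥ 6n for n ≥ 1, this is ≤ 12/(6·6n) = (1/3)/n.
So |(4n + 2)/(6n) − (2/3)| < ε whenever n > (1/3)/ε.
Take N = (1/3)/ε. If n > N then |(4n + 2)/(6n) − (2/3)| ≤ (1/3)/n < ε.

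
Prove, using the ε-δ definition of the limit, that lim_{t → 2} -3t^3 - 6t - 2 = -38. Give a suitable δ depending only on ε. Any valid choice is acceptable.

δ = min(1, ε/63)

Let ε > 0. We want δ > 0 such that 0 < |t − 2| < δ implies |(-3t^3 - 6t - 2) + 38| < ε.
(-3t^3 - 6t - 2) + 38 = -3t^3 - 6t + 36 = (t − 2)(-3t^2 - 6t - 18).
So |(-3t^3 - 6t - 2) + 38| = |t − 2|·|-3t^2 - 6t - 18|.
Assume first that |t − 2| < 1, so |t| < 3. Then |-3t^2 - 6t - 18| ≤ 3·3^2 + 6·3 + 18 = 63.
Hence |(-3t^3 - 6t - 2) + 38| ≤ 63|t − 2| < ε provided |t − 2| < ε/63.
Take δ = min(1, ε/63). Then 0 < |t − 2| < δ gives both |t − 2| < 1 and |t − 2| < ε/63, so |(-3t^3 - 6t - 2) + 38| < ε.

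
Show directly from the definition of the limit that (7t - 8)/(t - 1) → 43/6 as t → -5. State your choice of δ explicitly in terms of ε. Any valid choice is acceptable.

Let ε > 0. We want δ > 0 with 0 < |t + 5| < δ ⇒ |(7t - 8)/(t - 1) − (43/6)| < ε.
Combining over a common denominator, (7t - 8)/(t - 1) − (43/6) = [(7t - 8)·(-6) − (-43)·(t - 1)] / [(-6)·(t - 1)] = 1(t + 5) / ((-6)(t - 1)).
So |(7t - 8)/(t - 1) − (43/6)| = |t + 5| / (6·|t − 1|).
Restrict δ ≤ 3. Then |t + 5| < 3 gives |t − 1| = |(t + 5) + (-6)| ≥ 6 − 3 = 3.
Hence |(7t - 8)/(t - 1) − (43/6)| < |t + 5|/(6·3) = (1/18)|t + 5|, which is < ε once |t + 5| < 18ε.
Take δ = min(3, 18ε). Then 0 < |t + 5| < δ forces both bounds, so |(7t - 8)/(t - 1) − (43/6)| < ε.

δ = min(3, 18ε)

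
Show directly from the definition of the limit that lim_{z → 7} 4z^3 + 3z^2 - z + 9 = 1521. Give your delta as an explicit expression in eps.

delta = min(2, eps/819)

Fix eps > 0. We want delta > 0 such that 0 < |z − 7| < delta implies |(4z^3 + 3z^2 - z + 9) − 1521| < eps.
(4z^3 + 3z^2 - z + 9) − 1521 = 4z^3 + 3z^2 - z - 1512 = (z − 7)(4z^2 + 31z + 216).
So |(4z^3 + 3z^2 - z + 9) − 1521| = |z − 7|·|4z^2 + 31z + 216|.
Assume first that |z − 7| < 2, so |z| < 9. Then |4z^2 + 31z + 216| ≤ 4·9^2 + 31·9 + 216 = 819.
Hence |(4z^3 + 3z^2 - z + 9) − 1521| ≤ 819|z − 7| < eps provided |z − 7| < eps/819.
Choosing delta = min(2, eps/819) ensures both conditions, hence |(4z^3 + 3z^2 - z + 9) − 1521| < eps.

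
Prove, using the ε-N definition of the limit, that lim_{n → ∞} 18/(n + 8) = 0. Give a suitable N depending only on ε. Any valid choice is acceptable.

Fix ε > 0. For n ≥ 1, |18/(n + 8) − 0| = 18/(n + 8) ≤ 18/n.
We need 18/n < ε, i.e. n > 18/ε.
Take N = 18/ε. If n > N then |18/(n + 8)| ≤ 18/n < ε.

N = 18/ε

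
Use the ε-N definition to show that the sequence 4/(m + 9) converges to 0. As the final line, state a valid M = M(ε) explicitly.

Fix ε > 0. For m ≥ 1, |4/(m + 9) − 0| = 4/(m + 9) ≤ 4/m.
We need 4/m < ε, i.e. m > 4/ε.
Take M = 4/ε. If m > M then |4/(m + 9)| ≤ 4/m < ε.

M = 4/ε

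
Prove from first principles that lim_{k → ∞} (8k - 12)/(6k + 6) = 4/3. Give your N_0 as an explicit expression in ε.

Suppose ε > 0. For k ≥ 1, |(8k - 12)/(6k + 6) − (4/3)| = |-120|/(6(6k + 6)) = 120/(6(6k + 6)).
Since 6k + 6 ≥ 6k for k ≥ 1, this is ≤ 120/(6·6k) = (10/3)/k.
So |(8k - 12)/(6k + 6) − (4/3)| < ε whenever k > (10/3)/ε.
Take N_0 = (10/3)/ε. If k > N_0 then |(8k - 12)/(6k + 6) − (4/3)| ≤ (10/3)/k < ε.

N_0 = (10/3)/ε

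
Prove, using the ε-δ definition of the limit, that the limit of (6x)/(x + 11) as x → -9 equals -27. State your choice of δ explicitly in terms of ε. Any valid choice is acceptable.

δ = min(1, (1/33)ε)

Suppose ε > 0. We want δ > 0 with 0 < |x + 9| < δ ⇒ |(6x)/(x + 11) + 27| < ε.
Combining over a common denominator, (6x)/(x + 11) + 27 = [(6x)·2 − (-54)·(x + 11)] / [2·(x + 11)] = 66(x + 9) / (2(x + 11)).
So |(6x)/(x + 11) + 27| = 66|x + 9| / (2·|x + 11|).
Restrict δ ≤ 1. Then |x + 9| < 1 gives |x + 11| = |(x + 9) + 2| ≥ 2 − 1 = 1.
Hence |(6x)/(x + 11) + 27| < 66|x + 9|/(2·1) = 33|x + 9|, which is < ε once |x + 9| < (1/33)ε.
Take δ = min(1, (1/33)ε). Then 0 < |x + 9| < δ forces both bounds, so |(6x)/(x + 11) + 27| < ε.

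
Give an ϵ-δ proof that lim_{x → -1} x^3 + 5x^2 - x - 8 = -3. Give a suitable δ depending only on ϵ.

δ = min(2, ϵ/26)

Fix ϵ > 0. We want δ > 0 such that 0 < |x + 1| < δ implies |(x^3 + 5x^2 - x - 8) + 3| < ϵ.
(x^3 + 5x^2 - x - 8) + 3 = x^3 + 5x^2 - x - 5 = (x + 1)(x^2 + 4x - 5).
So |(x^3 + 5x^2 - x - 8) + 3| = |x + 1|·|x^2 + 4x - 5|.
Assume first that |x + 1| < 2, so |x| < 3. Then |x^2 + 4x - 5| ≤ 3^2 + 4·3 + 5 = 26.
Hence |(x^3 + 5x^2 - x - 8) + 3| ≤ 26|x + 1| < ϵ provided |x + 1| < ϵ/26.
Take δ = min(2, ϵ/26). Then 0 < |x + 1| < δ gives both |x + 1| < 2 and |x + 1| < ϵ/26, so |(x^3 + 5x^2 - x - 8) + 3| < ϵ.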